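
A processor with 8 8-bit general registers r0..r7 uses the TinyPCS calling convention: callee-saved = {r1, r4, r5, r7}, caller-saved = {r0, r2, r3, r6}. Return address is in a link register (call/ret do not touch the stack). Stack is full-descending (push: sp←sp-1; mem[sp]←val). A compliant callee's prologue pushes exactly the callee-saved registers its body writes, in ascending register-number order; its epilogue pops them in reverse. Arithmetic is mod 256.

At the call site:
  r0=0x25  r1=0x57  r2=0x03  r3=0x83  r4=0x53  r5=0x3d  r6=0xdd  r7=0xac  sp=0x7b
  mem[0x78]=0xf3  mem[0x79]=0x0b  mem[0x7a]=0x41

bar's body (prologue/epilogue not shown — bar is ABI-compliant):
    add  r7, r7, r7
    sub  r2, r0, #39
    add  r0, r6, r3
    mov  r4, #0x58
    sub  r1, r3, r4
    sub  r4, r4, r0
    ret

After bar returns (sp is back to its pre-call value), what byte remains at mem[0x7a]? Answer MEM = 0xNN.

prologue: push r1 → mem[0x7a]=0x57, sp=0x7a
prologue: push r4 → mem[0x79]=0x53, sp=0x79
prologue: push r7 → mem[0x78]=0xac, sp=0x78
body[0] add  r7, r7, r7 → r7=0x58
body[1] sub  r2, r0, #39 → r2=0xfe
body[2] add  r0, r6, r3 → r0=0x60
body[3] mov  r4, #0x58 → r4=0x58
body[4] sub  r1, r3, r4 → r1=0x2b
body[5] sub  r4, r4, r0 → r4=0xf8
epilogue: pop r7=0xac, sp=0x79
epilogue: pop r4=0x53, sp=0x7a
epilogue: pop r1=0x57, sp=0x7b
prologue pushed ['r1', 'r4', 'r7'] at ['0x7a', '0x79', '0x78']

MEM = 0x57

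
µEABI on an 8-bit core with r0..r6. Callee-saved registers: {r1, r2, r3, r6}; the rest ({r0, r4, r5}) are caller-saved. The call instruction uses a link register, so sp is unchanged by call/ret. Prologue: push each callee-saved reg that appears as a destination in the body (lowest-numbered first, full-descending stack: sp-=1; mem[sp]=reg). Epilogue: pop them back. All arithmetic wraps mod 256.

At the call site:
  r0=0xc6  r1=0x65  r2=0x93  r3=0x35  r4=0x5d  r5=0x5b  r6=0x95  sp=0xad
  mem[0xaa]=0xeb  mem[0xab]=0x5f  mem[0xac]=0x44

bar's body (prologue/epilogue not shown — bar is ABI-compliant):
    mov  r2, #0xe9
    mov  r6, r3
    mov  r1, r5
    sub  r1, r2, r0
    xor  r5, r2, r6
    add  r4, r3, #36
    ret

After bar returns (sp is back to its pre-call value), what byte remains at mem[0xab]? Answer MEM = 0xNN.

prologue: push r1 -> mem[0xac]=0x65, sp=0xac
prologue: push r2 -> mem[0xab]=0x93, sp=0xab
prologue: push r6 -> mem[0xaa]=0x95, sp=0xaa
body[0] mov  r2, #0xe9 -> r2=0xe9
body[1] mov  r6, r3 -> r6=0x35
body[2] mov  r1, r5 -> r1=0x5b
body[3] sub  r1, r2, r0 -> r1=0x23
body[4] xor  r5, r2, r6 -> r5=0xdc
body[5] add  r4, r3, #36 -> r4=0x59
epilogue: pop r6=0x95, sp=0xab
epilogue: pop r2=0x93, sp=0xac
epilogue: pop r1=0x65, sp=0xad
prologue pushed ['r1', 'r2', 'r6'] at ['0xac', '0xab', '0xaa']

MEM = 0x93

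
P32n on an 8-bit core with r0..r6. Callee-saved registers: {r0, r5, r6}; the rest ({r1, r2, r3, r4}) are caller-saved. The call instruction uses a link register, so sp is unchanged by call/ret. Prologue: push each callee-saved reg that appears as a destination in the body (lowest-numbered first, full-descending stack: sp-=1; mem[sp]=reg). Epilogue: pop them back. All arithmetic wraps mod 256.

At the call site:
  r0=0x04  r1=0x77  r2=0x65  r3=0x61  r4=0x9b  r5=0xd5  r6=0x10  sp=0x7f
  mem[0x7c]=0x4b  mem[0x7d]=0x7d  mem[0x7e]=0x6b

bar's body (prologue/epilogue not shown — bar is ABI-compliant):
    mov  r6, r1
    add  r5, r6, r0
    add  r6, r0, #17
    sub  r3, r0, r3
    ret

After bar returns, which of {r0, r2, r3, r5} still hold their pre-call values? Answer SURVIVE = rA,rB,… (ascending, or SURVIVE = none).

SURVIVE = r0,r2,r5

prologue: push r5 -> mem[0x7e]=0xd5, sp=0x7e
prologue: push r6 -> mem[0x7d]=0x10, sp=0x7d
body[0] mov  r6, r1 -> r6=0x77
body[1] add  r5, r6, r0 -> r5=0x7b
body[2] add  r6, r0, #17 -> r6=0x15
body[3] sub  r3, r0, r3 -> r3=0xa3
epilogue: pop r6=0x10, sp=0x7e
epilogue: pop r5=0xd5, sp=0x7f
r0: callee-saved, written=False
r2: caller-saved, written=False
r3: caller-saved, written=True
r5: callee-saved, written=True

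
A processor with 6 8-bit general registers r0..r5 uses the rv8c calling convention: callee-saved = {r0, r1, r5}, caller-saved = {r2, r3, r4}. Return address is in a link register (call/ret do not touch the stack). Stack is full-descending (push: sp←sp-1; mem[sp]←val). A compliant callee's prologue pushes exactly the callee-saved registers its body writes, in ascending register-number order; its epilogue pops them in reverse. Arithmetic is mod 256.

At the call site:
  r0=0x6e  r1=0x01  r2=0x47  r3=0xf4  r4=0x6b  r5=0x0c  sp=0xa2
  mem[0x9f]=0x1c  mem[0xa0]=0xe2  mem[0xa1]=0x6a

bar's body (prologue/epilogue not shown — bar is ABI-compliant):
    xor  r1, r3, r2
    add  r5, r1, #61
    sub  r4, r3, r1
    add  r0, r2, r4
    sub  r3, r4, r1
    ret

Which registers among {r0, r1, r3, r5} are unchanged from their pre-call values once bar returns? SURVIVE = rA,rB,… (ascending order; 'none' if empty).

prologue: push r0 -> mem[0xa1]=0x6e, sp=0xa1
prologue: push r1 -> mem[0xa0]=0x01, sp=0xa0
prologue: push r5 -> mem[0x9f]=0x0c, sp=0x9f
body[0] xor  r1, r3, r2 -> r1=0xb3
body[1] add  r5, r1, #61 -> r5=0xf0
body[2] sub  r4, r3, r1 -> r4=0x41
body[3] add  r0, r2, r4 -> r0=0x88
body[4] sub  r3, r4, r1 -> r3=0x8e
epilogue: pop r5=0x0c, sp=0xa0
epilogue: pop r1=0x01, sp=0xa1
epilogue: pop r0=0x6e, sp=0xa2
r0: callee-saved, written=True
r1: callee-saved, written=True
r3: caller-saved, written=True
r5: callee-saved, written=True

SURVIVE = r0,r1,r5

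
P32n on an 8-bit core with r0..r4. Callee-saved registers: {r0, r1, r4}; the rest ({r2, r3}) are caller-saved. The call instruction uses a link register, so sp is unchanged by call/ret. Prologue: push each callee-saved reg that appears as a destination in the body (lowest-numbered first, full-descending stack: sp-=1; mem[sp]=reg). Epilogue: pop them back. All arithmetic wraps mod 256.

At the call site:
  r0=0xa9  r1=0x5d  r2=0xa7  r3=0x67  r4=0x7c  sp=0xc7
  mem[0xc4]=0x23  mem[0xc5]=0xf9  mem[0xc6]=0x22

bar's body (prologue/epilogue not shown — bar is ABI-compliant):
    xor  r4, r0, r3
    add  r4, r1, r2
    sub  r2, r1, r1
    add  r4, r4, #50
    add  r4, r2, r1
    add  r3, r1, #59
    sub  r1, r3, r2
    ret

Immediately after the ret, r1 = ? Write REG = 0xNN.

REG = 0x5d

prologue: push r1 → mem[0xc6]=0x5d, sp=0xc6
prologue: push r4 → mem[0xc5]=0x7c, sp=0xc5
body[0] xor  r4, r0, r3 → r4=0xce
body[1] add  r4, r1, r2 → r4=0x04
body[2] sub  r2, r1, r1 → r2=0x00
body[3] add  r4, r4, #50 → r4=0x36
body[4] add  r4, r2, r1 → r4=0x5d
body[5] add  r3, r1, #59 → r3=0x98
body[6] sub  r1, r3, r2 → r1=0x98
epilogue: pop r4=0x7c, sp=0xc6
epilogue: pop r1=0x5d, sp=0xc7
r1 is callee-saved → restored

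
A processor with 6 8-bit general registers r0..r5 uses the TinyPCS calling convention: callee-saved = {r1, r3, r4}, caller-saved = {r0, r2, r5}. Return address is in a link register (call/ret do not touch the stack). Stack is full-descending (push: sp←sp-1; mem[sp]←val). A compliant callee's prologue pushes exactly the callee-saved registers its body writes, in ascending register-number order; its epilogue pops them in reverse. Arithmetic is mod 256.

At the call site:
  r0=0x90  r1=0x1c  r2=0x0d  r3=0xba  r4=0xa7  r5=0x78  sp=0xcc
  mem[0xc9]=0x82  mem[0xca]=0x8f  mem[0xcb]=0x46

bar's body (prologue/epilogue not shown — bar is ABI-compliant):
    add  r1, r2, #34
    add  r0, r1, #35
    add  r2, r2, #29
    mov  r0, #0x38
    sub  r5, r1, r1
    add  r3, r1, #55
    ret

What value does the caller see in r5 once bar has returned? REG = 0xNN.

prologue: push r1 → mem[0xcb]=0x1c, sp=0xcb
prologue: push r3 → mem[0xca]=0xba, sp=0xca
body[0] add  r1, r2, #34 → r1=0x2f
body[1] add  r0, r1, #35 → r0=0x52
body[2] add  r2, r2, #29 → r2=0x2a
body[3] mov  r0, #0x38 → r0=0x38
body[4] sub  r5, r1, r1 → r5=0x00
body[5] add  r3, r1, #55 → r3=0x66
epilogue: pop r3=0xba, sp=0xcb
epilogue: pop r1=0x1c, sp=0xcc
r5 is caller-saved → body value

REG = 0x00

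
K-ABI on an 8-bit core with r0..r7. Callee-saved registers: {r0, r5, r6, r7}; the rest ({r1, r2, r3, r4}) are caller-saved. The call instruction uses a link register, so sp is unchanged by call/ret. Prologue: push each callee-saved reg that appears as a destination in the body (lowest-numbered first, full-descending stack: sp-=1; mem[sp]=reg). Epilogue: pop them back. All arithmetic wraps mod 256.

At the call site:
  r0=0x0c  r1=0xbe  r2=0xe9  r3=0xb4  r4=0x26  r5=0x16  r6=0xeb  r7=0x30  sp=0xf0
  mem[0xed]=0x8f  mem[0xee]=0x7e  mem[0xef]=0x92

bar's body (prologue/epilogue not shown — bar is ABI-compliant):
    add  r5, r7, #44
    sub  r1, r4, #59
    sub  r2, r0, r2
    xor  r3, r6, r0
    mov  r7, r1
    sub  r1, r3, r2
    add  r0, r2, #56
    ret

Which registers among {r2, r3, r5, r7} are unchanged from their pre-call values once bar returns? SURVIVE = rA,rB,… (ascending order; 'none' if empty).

prologue: push r0 -> mem[0xef]=0x0c, sp=0xef
prologue: push r5 -> mem[0xee]=0x16, sp=0xee
prologue: push r7 -> mem[0xed]=0x30, sp=0xed
body[0] add  r5, r7, #44 -> r5=0x5c
body[1] sub  r1, r4, #59 -> r1=0xeb
body[2] sub  r2, r0, r2 -> r2=0x23
body[3] xor  r3, r6, r0 -> r3=0xe7
body[4] mov  r7, r1 -> r7=0xeb
body[5] sub  r1, r3, r2 -> r1=0xc4
body[6] add  r0, r2, #56 -> r0=0x5b
epilogue: pop r7=0x30, sp=0xee
epilogue: pop r5=0x16, sp=0xef
epilogue: pop r0=0x0c, sp=0xf0
r2: caller-saved, written=True
r3: caller-saved, written=True
r5: callee-saved, written=True
r7: callee-saved, written=True

SURVIVE = r5,r7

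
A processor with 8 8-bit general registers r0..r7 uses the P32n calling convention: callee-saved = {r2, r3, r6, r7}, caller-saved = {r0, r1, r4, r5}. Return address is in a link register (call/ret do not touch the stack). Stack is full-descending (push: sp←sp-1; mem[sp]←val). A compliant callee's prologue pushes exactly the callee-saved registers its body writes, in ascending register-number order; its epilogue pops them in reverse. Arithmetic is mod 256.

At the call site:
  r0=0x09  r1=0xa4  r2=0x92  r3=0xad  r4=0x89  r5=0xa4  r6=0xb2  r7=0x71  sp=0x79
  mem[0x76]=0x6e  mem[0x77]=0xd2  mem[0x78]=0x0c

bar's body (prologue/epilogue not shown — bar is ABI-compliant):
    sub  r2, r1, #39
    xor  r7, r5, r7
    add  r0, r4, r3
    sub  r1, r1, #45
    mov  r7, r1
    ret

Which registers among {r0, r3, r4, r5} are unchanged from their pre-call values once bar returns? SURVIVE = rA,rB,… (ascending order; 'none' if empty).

SURVIVE = r3,r4,r5

prologue: push r2 → mem[0x78]=0x92, sp=0x78
prologue: push r7 → mem[0x77]=0x71, sp=0x77
body[0] sub  r2, r1, #39 → r2=0x7d
body[1] xor  r7, r5, r7 → r7=0xd5
body[2] add  r0, r4, r3 → r0=0x36
body[3] sub  r1, r1, #45 → r1=0x77
body[4] mov  r7, r1 → r7=0x77
epilogue: pop r7=0x71, sp=0x78
epilogue: pop r2=0x92, sp=0x79
r0: caller-saved, written=True
r3: callee-saved, written=False
r4: caller-saved, written=False
r5: caller-saved, written=False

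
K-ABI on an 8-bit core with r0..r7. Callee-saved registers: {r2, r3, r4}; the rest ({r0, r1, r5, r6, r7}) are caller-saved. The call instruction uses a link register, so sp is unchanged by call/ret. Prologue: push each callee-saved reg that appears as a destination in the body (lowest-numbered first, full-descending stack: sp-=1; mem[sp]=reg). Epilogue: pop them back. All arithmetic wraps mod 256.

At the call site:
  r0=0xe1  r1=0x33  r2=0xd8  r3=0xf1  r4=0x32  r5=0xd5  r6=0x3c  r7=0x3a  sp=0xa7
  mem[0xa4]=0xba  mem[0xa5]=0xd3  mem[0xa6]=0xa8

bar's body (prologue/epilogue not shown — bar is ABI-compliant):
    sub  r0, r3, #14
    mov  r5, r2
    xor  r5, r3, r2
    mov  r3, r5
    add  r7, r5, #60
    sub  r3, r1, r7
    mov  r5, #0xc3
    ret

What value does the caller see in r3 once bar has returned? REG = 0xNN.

REG = 0xf1

prologue: push r3 -> mem[0xa6]=0xf1, sp=0xa6
body[0] sub  r0, r3, #14 -> r0=0xe3
body[1] mov  r5, r2 -> r5=0xd8
body[2] xor  r5, r3, r2 -> r5=0x29
body[3] mov  r3, r5 -> r3=0x29
body[4] add  r7, r5, #60 -> r7=0x65
body[5] sub  r3, r1, r7 -> r3=0xce
body[6] mov  r5, #0xc3 -> r5=0xc3
epilogue: pop r3=0xf1, sp=0xa7
r3 is callee-saved -> restored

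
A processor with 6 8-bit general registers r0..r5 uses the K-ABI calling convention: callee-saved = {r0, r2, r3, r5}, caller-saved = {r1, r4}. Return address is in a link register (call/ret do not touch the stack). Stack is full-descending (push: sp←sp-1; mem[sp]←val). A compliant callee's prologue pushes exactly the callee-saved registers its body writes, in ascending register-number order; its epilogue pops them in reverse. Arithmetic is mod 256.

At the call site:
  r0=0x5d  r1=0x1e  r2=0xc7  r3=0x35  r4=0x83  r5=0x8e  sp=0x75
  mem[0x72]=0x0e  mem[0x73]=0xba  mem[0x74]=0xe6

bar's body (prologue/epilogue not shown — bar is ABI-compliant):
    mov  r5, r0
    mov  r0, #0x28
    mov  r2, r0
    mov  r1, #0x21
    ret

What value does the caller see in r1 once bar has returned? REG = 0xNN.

REG = 0x21

prologue: push r0 → mem[0x74]=0x5d, sp=0x74
prologue: push r2 → mem[0x73]=0xc7, sp=0x73
prologue: push r5 → mem[0x72]=0x8e, sp=0x72
body[0] mov  r5, r0 → r5=0x5d
body[1] mov  r0, #0x28 → r0=0x28
body[2] mov  r2, r0 → r2=0x28
body[3] mov  r1, #0x21 → r1=0x21
epilogue: pop r5=0x8e, sp=0x73
epilogue: pop r2=0xc7, sp=0x74
epilogue: pop r0=0x5d, sp=0x75
r1 is caller-saved → body value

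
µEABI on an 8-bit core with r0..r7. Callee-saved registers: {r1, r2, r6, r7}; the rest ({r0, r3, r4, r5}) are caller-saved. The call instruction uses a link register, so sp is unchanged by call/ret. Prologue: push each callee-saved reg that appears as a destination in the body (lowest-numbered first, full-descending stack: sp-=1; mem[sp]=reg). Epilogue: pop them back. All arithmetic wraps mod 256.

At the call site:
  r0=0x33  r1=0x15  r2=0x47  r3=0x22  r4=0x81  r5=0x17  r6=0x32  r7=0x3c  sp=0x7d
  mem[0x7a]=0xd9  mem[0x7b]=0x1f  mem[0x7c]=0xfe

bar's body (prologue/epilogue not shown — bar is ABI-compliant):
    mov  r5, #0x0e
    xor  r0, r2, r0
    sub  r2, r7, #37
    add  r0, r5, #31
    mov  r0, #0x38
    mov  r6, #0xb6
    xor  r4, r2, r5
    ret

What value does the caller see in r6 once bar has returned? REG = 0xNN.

prologue: push r2 -> mem[0x7c]=0x47, sp=0x7c
prologue: push r6 -> mem[0x7b]=0x32, sp=0x7b
body[0] mov  r5, #0x0e -> r5=0x0e
body[1] xor  r0, r2, r0 -> r0=0x74
body[2] sub  r2, r7, #37 -> r2=0x17
body[3] add  r0, r5, #31 -> r0=0x2d
body[4] mov  r0, #0x38 -> r0=0x38
body[5] mov  r6, #0xb6 -> r6=0xb6
body[6] xor  r4, r2, r5 -> r4=0x19
epilogue: pop r6=0x32, sp=0x7c
epilogue: pop r2=0x47, sp=0x7d
r6 is callee-saved -> restored

REG = 0x32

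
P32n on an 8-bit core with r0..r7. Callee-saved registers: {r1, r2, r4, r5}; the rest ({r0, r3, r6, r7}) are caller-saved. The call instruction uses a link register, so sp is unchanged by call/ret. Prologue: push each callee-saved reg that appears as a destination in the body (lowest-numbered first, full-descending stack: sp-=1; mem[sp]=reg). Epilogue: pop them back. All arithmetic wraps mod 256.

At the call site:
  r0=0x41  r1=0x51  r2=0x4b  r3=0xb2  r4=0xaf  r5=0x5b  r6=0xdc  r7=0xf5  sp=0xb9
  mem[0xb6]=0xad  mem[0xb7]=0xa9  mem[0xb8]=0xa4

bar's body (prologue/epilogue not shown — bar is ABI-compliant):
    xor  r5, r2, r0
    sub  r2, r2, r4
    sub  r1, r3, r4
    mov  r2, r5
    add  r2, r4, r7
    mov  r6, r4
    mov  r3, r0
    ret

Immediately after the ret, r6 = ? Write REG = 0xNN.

prologue: push r1 → mem[0xb8]=0x51, sp=0xb8
prologue: push r2 → mem[0xb7]=0x4b, sp=0xb7
prologue: push r5 → mem[0xb6]=0x5b, sp=0xb6
body[0] xor  r5, r2, r0 → r5=0x0a
body[1] sub  r2, r2, r4 → r2=0x9c
body[2] sub  r1, r3, r4 → r1=0x03
body[3] mov  r2, r5 → r2=0x0a
body[4] add  r2, r4, r7 → r2=0xa4
body[5] mov  r6, r4 → r6=0xaf
body[6] mov  r3, r0 → r3=0x41
epilogue: pop r5=0x5b, sp=0xb7
epilogue: pop r2=0x4b, sp=0xb8
epilogue: pop r1=0x51, sp=0xb9
r6 is caller-saved → body value

REG = 0xaf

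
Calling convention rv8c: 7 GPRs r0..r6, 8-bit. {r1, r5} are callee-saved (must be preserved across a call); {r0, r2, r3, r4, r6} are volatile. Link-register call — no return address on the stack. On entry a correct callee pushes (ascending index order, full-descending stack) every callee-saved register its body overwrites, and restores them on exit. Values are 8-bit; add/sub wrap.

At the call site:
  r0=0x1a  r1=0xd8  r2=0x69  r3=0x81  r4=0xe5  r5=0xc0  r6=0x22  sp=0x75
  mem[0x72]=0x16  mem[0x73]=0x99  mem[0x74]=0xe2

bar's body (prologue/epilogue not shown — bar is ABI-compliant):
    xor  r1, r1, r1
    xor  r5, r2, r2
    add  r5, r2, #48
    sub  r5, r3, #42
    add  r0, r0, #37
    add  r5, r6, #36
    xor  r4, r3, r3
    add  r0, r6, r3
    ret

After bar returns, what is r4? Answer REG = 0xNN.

REG = 0x00

prologue: push r1 → mem[0x74]=0xd8, sp=0x74
prologue: push r5 → mem[0x73]=0xc0, sp=0x73
body[0] xor  r1, r1, r1 → r1=0x00
body[1] xor  r5, r2, r2 → r5=0x00
body[2] add  r5, r2, #48 → r5=0x99
body[3] sub  r5, r3, #42 → r5=0x57
body[4] add  r0, r0, #37 → r0=0x3f
body[5] add  r5, r6, #36 → r5=0x46
body[6] xor  r4, r3, r3 → r4=0x00
body[7] add  r0, r6, r3 → r0=0xa3
epilogue: pop r5=0xc0, sp=0x74
epilogue: pop r1=0xd8, sp=0x75
r4 is caller-saved → body value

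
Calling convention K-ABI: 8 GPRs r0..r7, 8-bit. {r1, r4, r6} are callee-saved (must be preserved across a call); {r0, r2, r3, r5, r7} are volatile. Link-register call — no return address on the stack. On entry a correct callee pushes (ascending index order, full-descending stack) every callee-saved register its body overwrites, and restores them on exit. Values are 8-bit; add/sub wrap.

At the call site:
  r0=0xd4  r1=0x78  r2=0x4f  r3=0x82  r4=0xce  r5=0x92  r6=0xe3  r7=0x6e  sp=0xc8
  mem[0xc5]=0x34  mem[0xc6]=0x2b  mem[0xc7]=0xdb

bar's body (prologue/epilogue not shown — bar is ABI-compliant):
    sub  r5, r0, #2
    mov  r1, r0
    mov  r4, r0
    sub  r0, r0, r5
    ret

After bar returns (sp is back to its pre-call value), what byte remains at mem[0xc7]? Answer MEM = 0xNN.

prologue: push r1 → mem[0xc7]=0x78, sp=0xc7
prologue: push r4 → mem[0xc6]=0xce, sp=0xc6
body[0] sub  r5, r0, #2 → r5=0xd2
body[1] mov  r1, r0 → r1=0xd4
body[2] mov  r4, r0 → r4=0xd4
body[3] sub  r0, r0, r5 → r0=0x02
epilogue: pop r4=0xce, sp=0xc7
epilogue: pop r1=0x78, sp=0xc8
prologue pushed ['r1', 'r4'] at ['0xc7', '0xc6']

MEM = 0x78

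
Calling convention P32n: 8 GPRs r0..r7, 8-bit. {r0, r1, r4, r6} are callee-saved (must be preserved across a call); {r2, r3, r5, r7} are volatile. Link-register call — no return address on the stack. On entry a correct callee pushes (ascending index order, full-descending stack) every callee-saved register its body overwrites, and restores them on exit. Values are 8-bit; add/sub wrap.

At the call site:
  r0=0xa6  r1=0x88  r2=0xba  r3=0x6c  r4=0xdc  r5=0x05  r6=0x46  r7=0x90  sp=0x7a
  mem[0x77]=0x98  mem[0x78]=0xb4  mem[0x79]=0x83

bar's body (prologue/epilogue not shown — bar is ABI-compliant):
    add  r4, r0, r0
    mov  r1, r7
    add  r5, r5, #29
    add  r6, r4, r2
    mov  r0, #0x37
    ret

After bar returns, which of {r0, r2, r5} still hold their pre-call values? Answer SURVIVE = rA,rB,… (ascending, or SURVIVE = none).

prologue: push r0 → mem[0x79]=0xa6, sp=0x79
prologue: push r1 → mem[0x78]=0x88, sp=0x78
prologue: push r4 → mem[0x77]=0xdc, sp=0x77
prologue: push r6 → mem[0x76]=0x46, sp=0x76
body[0] add  r4, r0, r0 → r4=0x4c
body[1] mov  r1, r7 → r1=0x90
body[2] add  r5, r5, #29 → r5=0x22
body[3] add  r6, r4, r2 → r6=0x06
body[4] mov  r0, #0x37 → r0=0x37
epilogue: pop r6=0x46, sp=0x77
epilogue: pop r4=0xdc, sp=0x78
epilogue: pop r1=0x88, sp=0x79
epilogue: pop r0=0xa6, sp=0x7a
r0: callee-saved, written=True
r2: caller-saved, written=False
r5: caller-saved, written=True

SURVIVE = r0,r2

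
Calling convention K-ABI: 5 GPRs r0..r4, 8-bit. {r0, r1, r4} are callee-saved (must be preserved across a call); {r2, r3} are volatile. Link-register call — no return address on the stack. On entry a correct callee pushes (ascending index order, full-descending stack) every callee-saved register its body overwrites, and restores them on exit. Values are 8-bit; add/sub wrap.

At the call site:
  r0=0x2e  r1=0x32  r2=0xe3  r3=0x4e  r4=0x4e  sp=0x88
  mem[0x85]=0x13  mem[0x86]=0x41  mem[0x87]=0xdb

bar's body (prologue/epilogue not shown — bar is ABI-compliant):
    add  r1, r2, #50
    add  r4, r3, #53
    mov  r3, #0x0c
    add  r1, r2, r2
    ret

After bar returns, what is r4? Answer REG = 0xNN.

REG = 0x4e

prologue: push r1 → mem[0x87]=0x32, sp=0x87
prologue: push r4 → mem[0x86]=0x4e, sp=0x86
body[0] add  r1, r2, #50 → r1=0x15
body[1] add  r4, r3, #53 → r4=0x83
body[2] mov  r3, #0x0c → r3=0x0c
body[3] add  r1, r2, r2 → r1=0xc6
epilogue: pop r4=0x4e, sp=0x87
epilogue: pop r1=0x32, sp=0x88
r4 is callee-saved → restored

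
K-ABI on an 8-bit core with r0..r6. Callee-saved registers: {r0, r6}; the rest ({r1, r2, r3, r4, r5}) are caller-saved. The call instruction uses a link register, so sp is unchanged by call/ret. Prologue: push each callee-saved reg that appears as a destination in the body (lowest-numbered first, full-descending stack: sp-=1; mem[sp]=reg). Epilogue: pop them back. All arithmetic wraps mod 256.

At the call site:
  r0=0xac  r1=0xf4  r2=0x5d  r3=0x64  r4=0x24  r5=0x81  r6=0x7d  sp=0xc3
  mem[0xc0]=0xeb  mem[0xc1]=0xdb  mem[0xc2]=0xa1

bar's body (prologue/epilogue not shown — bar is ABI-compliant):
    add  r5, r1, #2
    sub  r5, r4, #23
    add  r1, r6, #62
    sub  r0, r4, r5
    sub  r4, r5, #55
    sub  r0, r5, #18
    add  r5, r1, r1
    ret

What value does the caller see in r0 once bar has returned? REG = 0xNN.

prologue: push r0 -> mem[0xc2]=0xac, sp=0xc2
body[0] add  r5, r1, #2 -> r5=0xf6
body[1] sub  r5, r4, #23 -> r5=0x0d
body[2] add  r1, r6, #62 -> r1=0xbb
body[3] sub  r0, r4, r5 -> r0=0x17
body[4] sub  r4, r5, #55 -> r4=0xd6
body[5] sub  r0, r5, #18 -> r0=0xfb
body[6] add  r5, r1, r1 -> r5=0x76
epilogue: pop r0=0xac, sp=0xc3
r0 is callee-saved -> restored

REG = 0xac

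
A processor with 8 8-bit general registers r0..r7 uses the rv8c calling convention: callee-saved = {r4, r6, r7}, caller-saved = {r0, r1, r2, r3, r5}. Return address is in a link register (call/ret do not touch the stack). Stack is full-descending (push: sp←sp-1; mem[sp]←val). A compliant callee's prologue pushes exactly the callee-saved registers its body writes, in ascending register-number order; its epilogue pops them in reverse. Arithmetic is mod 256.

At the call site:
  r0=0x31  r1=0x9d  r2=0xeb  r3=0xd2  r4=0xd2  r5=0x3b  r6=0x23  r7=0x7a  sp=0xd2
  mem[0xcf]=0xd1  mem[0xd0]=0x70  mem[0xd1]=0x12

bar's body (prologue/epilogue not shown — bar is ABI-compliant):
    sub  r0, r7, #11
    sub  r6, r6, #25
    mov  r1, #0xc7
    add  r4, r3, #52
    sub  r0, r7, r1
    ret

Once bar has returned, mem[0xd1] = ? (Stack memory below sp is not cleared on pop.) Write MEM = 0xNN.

MEM = 0xd2

prologue: push r4 -> mem[0xd1]=0xd2, sp=0xd1
prologue: push r6 -> mem[0xd0]=0x23, sp=0xd0
body[0] sub  r0, r7, #11 -> r0=0x6f
body[1] sub  r6, r6, #25 -> r6=0x0a
body[2] mov  r1, #0xc7 -> r1=0xc7
body[3] add  r4, r3, #52 -> r4=0x06
body[4] sub  r0, r7, r1 -> r0=0xb3
epilogue: pop r6=0x23, sp=0xd1
epilogue: pop r4=0xd2, sp=0xd2
prologue pushed ['r4', 'r6'] at ['0xd1', '0xd0']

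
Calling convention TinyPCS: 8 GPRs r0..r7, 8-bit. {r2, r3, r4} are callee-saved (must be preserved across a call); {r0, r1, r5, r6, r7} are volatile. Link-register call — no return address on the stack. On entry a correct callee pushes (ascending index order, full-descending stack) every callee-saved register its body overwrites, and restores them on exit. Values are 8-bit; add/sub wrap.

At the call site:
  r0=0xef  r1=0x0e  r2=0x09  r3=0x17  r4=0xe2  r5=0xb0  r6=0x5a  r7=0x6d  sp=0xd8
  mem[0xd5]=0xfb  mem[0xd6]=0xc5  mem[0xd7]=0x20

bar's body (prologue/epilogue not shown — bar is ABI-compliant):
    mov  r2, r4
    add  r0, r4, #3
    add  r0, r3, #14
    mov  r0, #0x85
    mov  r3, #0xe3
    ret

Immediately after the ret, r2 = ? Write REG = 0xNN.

prologue: push r2 → mem[0xd7]=0x09, sp=0xd7
prologue: push r3 → mem[0xd6]=0x17, sp=0xd6
body[0] mov  r2, r4 → r2=0xe2
body[1] add  r0, r4, #3 → r0=0xe5
body[2] add  r0, r3, #14 → r0=0x25
body[3] mov  r0, #0x85 → r0=0x85
body[4] mov  r3, #0xe3 → r3=0xe3
epilogue: pop r3=0x17, sp=0xd7
epilogue: pop r2=0x09, sp=0xd8
r2 is callee-saved → restored

REG = 0x09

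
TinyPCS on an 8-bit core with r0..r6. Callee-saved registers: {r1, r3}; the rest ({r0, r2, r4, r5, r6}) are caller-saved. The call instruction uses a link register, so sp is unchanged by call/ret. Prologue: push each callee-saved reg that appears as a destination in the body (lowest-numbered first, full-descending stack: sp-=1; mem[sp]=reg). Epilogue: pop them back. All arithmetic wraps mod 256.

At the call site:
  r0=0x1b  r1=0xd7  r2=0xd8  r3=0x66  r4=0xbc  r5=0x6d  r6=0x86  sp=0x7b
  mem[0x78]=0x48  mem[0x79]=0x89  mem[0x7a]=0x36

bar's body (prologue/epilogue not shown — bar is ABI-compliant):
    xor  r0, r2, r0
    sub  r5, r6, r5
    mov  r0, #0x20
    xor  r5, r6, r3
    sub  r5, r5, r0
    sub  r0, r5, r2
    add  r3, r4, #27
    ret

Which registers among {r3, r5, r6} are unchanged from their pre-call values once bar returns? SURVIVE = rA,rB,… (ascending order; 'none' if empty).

prologue: push r3 -> mem[0x7a]=0x66, sp=0x7a
body[0] xor  r0, r2, r0 -> r0=0xc3
body[1] sub  r5, r6, r5 -> r5=0x19
body[2] mov  r0, #0x20 -> r0=0x20
body[3] xor  r5, r6, r3 -> r5=0xe0
body[4] sub  r5, r5, r0 -> r5=0xc0
body[5] sub  r0, r5, r2 -> r0=0xe8
body[6] add  r3, r4, #27 -> r3=0xd7
epilogue: pop r3=0x66, sp=0x7b
r3: callee-saved, written=True
r5: caller-saved, written=True
r6: caller-saved, written=False

SURVIVE = r3,r6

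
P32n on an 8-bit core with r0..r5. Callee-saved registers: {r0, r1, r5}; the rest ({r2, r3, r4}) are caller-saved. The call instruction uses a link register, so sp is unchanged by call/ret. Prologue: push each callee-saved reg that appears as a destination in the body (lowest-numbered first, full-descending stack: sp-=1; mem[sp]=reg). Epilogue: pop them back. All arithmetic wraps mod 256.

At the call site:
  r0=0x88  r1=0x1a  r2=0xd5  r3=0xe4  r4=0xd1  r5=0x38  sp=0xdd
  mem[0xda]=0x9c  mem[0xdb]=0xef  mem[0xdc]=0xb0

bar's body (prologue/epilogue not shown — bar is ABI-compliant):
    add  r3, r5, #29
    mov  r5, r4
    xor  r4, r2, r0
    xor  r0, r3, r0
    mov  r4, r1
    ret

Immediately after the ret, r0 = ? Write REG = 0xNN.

prologue: push r0 → mem[0xdc]=0x88, sp=0xdc
prologue: push r5 → mem[0xdb]=0x38, sp=0xdb
body[0] add  r3, r5, #29 → r3=0x55
body[1] mov  r5, r4 → r5=0xd1
body[2] xor  r4, r2, r0 → r4=0x5d
body[3] xor  r0, r3, r0 → r0=0xdd
body[4] mov  r4, r1 → r4=0x1a
epilogue: pop r5=0x38, sp=0xdc
epilogue: pop r0=0x88, sp=0xdd
r0 is callee-saved → restored

REG = 0x88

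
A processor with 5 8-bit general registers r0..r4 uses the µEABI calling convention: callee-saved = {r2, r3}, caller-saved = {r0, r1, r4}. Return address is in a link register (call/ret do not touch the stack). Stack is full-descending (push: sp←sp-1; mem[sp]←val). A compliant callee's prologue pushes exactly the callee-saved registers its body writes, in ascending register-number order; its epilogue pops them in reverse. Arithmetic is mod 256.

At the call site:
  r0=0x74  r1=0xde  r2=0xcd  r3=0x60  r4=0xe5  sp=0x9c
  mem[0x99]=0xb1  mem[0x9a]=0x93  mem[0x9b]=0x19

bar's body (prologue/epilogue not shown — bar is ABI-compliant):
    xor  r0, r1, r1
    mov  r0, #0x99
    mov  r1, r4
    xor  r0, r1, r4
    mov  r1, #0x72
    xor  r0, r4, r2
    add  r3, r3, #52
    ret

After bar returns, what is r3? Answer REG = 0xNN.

prologue: push r3 -> mem[0x9b]=0x60, sp=0x9b
body[0] xor  r0, r1, r1 -> r0=0x00
body[1] mov  r0, #0x99 -> r0=0x99
body[2] mov  r1, r4 -> r1=0xe5
body[3] xor  r0, r1, r4 -> r0=0x00
body[4] mov  r1, #0x72 -> r1=0x72
body[5] xor  r0, r4, r2 -> r0=0x28
body[6] add  r3, r3, #52 -> r3=0x94
epilogue: pop r3=0x60, sp=0x9c
r3 is callee-saved -> restored

REG = 0x60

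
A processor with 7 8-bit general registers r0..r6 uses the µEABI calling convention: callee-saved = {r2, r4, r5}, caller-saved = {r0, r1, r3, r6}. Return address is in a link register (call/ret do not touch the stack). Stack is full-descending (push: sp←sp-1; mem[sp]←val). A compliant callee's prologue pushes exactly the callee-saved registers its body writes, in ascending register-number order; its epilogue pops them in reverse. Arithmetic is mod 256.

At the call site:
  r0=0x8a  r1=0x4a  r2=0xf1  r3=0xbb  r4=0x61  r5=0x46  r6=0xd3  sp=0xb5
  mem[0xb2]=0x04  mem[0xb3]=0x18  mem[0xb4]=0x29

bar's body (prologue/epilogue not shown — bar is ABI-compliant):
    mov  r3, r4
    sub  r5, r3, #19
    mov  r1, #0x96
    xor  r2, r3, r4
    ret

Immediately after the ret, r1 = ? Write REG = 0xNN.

REG = 0x96

prologue: push r2 → mem[0xb4]=0xf1, sp=0xb4
prologue: push r5 → mem[0xb3]=0x46, sp=0xb3
body[0] mov  r3, r4 → r3=0x61
body[1] sub  r5, r3, #19 → r5=0x4e
body[2] mov  r1, #0x96 → r1=0x96
body[3] xor  r2, r3, r4 → r2=0x00
epilogue: pop r5=0x46, sp=0xb4
epilogue: pop r2=0xf1, sp=0xb5
r1 is caller-saved → body value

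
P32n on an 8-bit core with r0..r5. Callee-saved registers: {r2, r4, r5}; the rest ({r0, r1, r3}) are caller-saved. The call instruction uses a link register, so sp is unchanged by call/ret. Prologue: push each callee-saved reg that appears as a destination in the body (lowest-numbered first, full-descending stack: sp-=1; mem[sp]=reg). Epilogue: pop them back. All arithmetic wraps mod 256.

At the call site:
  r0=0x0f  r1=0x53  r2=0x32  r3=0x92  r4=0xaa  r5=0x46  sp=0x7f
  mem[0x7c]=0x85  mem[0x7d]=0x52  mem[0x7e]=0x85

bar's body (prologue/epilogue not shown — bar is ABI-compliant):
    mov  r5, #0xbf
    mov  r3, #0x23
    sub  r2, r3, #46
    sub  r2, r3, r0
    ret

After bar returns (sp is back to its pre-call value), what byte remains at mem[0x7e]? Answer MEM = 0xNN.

MEM = 0x32

prologue: push r2 → mem[0x7e]=0x32, sp=0x7e
prologue: push r5 → mem[0x7d]=0x46, sp=0x7d
body[0] mov  r5, #0xbf → r5=0xbf
body[1] mov  r3, #0x23 → r3=0x23
body[2] sub  r2, r3, #46 → r2=0xf5
body[3] sub  r2, r3, r0 → r2=0x14
epilogue: pop r5=0x46, sp=0x7e
epilogue: pop r2=0x32, sp=0x7f
prologue pushed ['r2', 'r5'] at ['0x7e', '0x7d']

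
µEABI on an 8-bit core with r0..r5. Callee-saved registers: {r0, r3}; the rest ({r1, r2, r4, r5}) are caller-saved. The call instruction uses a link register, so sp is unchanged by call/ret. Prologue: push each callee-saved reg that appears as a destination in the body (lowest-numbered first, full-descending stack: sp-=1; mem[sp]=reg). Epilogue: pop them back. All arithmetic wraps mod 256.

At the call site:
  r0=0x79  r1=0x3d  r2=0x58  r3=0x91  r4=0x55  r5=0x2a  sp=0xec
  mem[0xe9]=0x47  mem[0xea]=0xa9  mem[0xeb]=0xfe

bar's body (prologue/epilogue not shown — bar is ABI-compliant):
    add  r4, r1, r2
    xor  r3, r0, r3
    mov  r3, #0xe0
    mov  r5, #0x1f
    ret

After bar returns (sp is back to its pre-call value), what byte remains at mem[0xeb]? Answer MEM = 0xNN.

MEM = 0x91

prologue: push r3 → mem[0xeb]=0x91, sp=0xeb
body[0] add  r4, r1, r2 → r4=0x95
body[1] xor  r3, r0, r3 → r3=0xe8
body[2] mov  r3, #0xe0 → r3=0xe0
body[3] mov  r5, #0x1f → r5=0x1f
epilogue: pop r3=0x91, sp=0xec
prologue pushed ['r3'] at ['0xeb']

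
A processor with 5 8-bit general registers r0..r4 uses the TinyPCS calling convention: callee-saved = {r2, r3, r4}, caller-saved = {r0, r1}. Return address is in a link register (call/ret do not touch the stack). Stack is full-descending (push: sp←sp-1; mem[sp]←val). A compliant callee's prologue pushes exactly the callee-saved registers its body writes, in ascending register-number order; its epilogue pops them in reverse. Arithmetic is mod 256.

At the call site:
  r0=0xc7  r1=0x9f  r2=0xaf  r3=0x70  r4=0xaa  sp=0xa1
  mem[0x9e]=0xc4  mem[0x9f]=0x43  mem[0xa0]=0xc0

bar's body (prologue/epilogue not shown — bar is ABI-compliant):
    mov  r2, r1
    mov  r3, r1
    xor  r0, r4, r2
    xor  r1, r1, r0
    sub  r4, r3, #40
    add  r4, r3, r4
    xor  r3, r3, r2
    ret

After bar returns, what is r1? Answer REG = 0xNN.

prologue: push r2 → mem[0xa0]=0xaf, sp=0xa0
prologue: push r3 → mem[0x9f]=0x70, sp=0x9f
prologue: push r4 → mem[0x9e]=0xaa, sp=0x9e
body[0] mov  r2, r1 → r2=0x9f
body[1] mov  r3, r1 → r3=0x9f
body[2] xor  r0, r4, r2 → r0=0x35
body[3] xor  r1, r1, r0 → r1=0xaa
body[4] sub  r4, r3, #40 → r4=0x77
body[5] add  r4, r3, r4 → r4=0x16
body[6] xor  r3, r3, r2 → r3=0x00
epilogue: pop r4=0xaa, sp=0x9f
epilogue: pop r3=0x70, sp=0xa0
epilogue: pop r2=0xaf, sp=0xa1
r1 is caller-saved → body value

REG = 0xaa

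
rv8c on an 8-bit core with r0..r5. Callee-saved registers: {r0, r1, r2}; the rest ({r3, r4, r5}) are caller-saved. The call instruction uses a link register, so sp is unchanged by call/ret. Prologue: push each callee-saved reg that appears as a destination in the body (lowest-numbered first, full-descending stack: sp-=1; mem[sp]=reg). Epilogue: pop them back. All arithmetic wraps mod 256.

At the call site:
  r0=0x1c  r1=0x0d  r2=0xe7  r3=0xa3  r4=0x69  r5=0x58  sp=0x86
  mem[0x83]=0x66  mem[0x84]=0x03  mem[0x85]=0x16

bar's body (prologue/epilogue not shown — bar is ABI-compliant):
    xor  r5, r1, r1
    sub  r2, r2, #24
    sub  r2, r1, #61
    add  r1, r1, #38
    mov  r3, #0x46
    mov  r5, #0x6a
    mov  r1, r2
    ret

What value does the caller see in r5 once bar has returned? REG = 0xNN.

REG = 0x6a

prologue: push r1 -> mem[0x85]=0x0d, sp=0x85
prologue: push r2 -> mem[0x84]=0xe7, sp=0x84
body[0] xor  r5, r1, r1 -> r5=0x00
body[1] sub  r2, r2, #24 -> r2=0xcf
body[2] sub  r2, r1, #61 -> r2=0xd0
body[3] add  r1, r1, #38 -> r1=0x33
body[4] mov  r3, #0x46 -> r3=0x46
body[5] mov  r5, #0x6a -> r5=0x6a
body[6] mov  r1, r2 -> r1=0xd0
epilogue: pop r2=0xe7, sp=0x85
epilogue: pop r1=0x0d, sp=0x86
r5 is caller-saved -> body value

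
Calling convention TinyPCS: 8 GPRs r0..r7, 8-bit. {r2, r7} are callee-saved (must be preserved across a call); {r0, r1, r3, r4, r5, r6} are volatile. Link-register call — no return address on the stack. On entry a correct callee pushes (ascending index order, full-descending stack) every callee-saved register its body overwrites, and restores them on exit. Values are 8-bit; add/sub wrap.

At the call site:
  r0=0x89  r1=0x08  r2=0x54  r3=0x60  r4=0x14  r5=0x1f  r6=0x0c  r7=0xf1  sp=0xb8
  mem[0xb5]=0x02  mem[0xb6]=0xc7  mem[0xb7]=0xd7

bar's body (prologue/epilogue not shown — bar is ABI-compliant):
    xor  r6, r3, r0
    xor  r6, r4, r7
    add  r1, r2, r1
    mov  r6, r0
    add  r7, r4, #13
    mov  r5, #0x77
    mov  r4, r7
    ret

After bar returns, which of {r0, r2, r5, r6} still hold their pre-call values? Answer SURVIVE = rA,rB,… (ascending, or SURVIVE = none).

SURVIVE = r0,r2

prologue: push r7 → mem[0xb7]=0xf1, sp=0xb7
body[0] xor  r6, r3, r0 → r6=0xe9
body[1] xor  r6, r4, r7 → r6=0xe5
body[2] add  r1, r2, r1 → r1=0x5c
body[3] mov  r6, r0 → r6=0x89
body[4] add  r7, r4, #13 → r7=0x21
body[5] mov  r5, #0x77 → r5=0x77
body[6] mov  r4, r7 → r4=0x21
epilogue: pop r7=0xf1, sp=0xb8
r0: caller-saved, written=False
r2: callee-saved, written=False
r5: caller-saved, written=True
r6: caller-saved, written=True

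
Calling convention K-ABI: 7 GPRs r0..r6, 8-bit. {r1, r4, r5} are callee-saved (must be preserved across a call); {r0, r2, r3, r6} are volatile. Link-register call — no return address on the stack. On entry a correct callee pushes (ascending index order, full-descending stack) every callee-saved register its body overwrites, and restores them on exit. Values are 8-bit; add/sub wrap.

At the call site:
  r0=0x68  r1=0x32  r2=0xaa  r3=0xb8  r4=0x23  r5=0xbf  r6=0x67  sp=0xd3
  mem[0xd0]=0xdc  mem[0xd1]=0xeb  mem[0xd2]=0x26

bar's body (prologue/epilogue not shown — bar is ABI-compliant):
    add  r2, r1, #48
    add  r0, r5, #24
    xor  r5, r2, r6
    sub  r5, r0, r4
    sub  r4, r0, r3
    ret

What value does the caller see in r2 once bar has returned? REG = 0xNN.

REG = 0x62

prologue: push r4 -> mem[0xd2]=0x23, sp=0xd2
prologue: push r5 -> mem[0xd1]=0xbf, sp=0xd1
body[0] add  r2, r1, #48 -> r2=0x62
body[1] add  r0, r5, #24 -> r0=0xd7
body[2] xor  r5, r2, r6 -> r5=0x05
body[3] sub  r5, r0, r4 -> r5=0xb4
body[4] sub  r4, r0, r3 -> r4=0x1f
epilogue: pop r5=0xbf, sp=0xd2
epilogue: pop r4=0x23, sp=0xd3
r2 is caller-saved -> body value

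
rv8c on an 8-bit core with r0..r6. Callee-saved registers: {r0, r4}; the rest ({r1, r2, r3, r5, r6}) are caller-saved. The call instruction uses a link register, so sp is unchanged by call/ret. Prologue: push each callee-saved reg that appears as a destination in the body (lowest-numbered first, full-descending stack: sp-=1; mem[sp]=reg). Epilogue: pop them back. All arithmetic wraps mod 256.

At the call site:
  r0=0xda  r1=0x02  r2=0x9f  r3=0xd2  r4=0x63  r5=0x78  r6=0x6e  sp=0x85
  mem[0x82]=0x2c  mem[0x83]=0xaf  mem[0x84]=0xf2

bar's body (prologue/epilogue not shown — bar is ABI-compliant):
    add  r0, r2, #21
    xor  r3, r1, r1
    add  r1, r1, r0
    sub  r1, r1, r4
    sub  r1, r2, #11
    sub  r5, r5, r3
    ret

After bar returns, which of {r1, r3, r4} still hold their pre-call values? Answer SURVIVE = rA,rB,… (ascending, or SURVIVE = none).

SURVIVE = r4

prologue: push r0 → mem[0x84]=0xda, sp=0x84
body[0] add  r0, r2, #21 → r0=0xb4
body[1] xor  r3, r1, r1 → r3=0x00
body[2] add  r1, r1, r0 → r1=0xb6
body[3] sub  r1, r1, r4 → r1=0x53
body[4] sub  r1, r2, #11 → r1=0x94
body[5] sub  r5, r5, r3 → r5=0x78
epilogue: pop r0=0xda, sp=0x85
r1: caller-saved, written=True
r3: caller-saved, written=True
r4: callee-saved, written=False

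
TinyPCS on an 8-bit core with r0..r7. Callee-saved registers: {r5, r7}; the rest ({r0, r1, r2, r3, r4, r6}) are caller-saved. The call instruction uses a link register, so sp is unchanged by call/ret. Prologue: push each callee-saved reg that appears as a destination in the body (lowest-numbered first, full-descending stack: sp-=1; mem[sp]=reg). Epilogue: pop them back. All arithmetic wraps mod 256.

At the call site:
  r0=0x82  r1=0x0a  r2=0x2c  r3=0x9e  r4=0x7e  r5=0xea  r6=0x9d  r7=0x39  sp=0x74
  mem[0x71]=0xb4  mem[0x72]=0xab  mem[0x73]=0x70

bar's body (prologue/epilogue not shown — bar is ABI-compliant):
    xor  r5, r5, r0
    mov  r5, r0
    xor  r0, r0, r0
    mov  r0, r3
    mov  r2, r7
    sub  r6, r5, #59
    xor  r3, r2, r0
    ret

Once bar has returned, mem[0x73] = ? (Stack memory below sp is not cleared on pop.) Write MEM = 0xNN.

prologue: push r5 → mem[0x73]=0xea, sp=0x73
body[0] xor  r5, r5, r0 → r5=0x68
body[1] mov  r5, r0 → r5=0x82
body[2] xor  r0, r0, r0 → r0=0x00
body[3] mov  r0, r3 → r0=0x9e
body[4] mov  r2, r7 → r2=0x39
body[5] sub  r6, r5, #59 → r6=0x47
body[6] xor  r3, r2, r0 → r3=0xa7
epilogue: pop r5=0xea, sp=0x74
prologue pushed ['r5'] at ['0x73']

MEM = 0xea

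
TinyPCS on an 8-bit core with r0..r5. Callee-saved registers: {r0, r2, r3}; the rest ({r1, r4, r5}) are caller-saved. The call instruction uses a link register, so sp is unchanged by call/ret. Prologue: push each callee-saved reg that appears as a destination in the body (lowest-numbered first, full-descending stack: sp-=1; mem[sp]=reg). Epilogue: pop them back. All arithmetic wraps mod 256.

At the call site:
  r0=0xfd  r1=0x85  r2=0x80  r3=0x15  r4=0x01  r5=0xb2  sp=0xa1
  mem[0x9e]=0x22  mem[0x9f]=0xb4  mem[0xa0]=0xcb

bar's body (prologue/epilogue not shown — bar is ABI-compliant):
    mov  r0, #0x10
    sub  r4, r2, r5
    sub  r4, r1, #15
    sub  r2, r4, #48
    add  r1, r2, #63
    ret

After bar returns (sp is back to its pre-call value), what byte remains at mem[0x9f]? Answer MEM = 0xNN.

prologue: push r0 → mem[0xa0]=0xfd, sp=0xa0
prologue: push r2 → mem[0x9f]=0x80, sp=0x9f
body[0] mov  r0, #0x10 → r0=0x10
body[1] sub  r4, r2, r5 → r4=0xce
body[2] sub  r4, r1, #15 → r4=0x76
body[3] sub  r2, r4, #48 → r2=0x46
body[4] add  r1, r2, #63 → r1=0x85
epilogue: pop r2=0x80, sp=0xa0
epilogue: pop r0=0xfd, sp=0xa1
prologue pushed ['r0', 'r2'] at ['0xa0', '0x9f']

MEM = 0x80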